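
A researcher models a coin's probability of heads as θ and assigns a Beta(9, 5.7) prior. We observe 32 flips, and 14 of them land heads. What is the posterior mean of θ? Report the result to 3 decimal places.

The binomial likelihood is conjugate to the Beta prior: with 14 successes and 18 failures, the posterior is Beta(9+14, 5.7+18) = Beta(23, 23.7).
Posterior mean = α/(α+β) = 23/46.7 = 0.493.

Posterior mean ≈ 0.493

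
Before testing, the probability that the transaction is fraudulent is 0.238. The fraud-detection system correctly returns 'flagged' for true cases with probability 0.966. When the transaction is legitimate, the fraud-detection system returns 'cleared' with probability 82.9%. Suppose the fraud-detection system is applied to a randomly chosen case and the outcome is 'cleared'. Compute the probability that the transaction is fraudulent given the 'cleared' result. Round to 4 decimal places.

Let H be the event that the transaction is fraudulent. P(H) = 0.238, so P(¬H) = 0.762. With E the 'cleared' result, P(E|H) = 0.034 and P(E|¬H) = 0.829.
P(E) = 0.034·0.238 + 0.829·0.762 = 0.0080920 + 0.63170 = 0.63979.
By Bayes' theorem, P(H|E) = 0.0080920 / 0.63979 = 0.0126.

P(H | E) ≈ 0.0126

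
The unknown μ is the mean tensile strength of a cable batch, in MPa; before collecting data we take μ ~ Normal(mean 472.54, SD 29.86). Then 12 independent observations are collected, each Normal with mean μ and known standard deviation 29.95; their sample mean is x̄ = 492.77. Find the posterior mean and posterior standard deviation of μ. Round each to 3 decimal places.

Prior precision 1/τ₀² = 1/29.86² = 0.00112155; data precision n/σ² = 12/29.95² = 0.0133779.
Posterior precision = 0.00112155 + 0.0133779 = 0.0144994, giving posterior SD = 1/√0.0144994 = 8.305.
Posterior mean = (0.00112155·472.54 + 0.0133779·492.77) / 0.0144994 = 491.205.

Posterior mean ≈ 491.205; posterior SD ≈ 8.305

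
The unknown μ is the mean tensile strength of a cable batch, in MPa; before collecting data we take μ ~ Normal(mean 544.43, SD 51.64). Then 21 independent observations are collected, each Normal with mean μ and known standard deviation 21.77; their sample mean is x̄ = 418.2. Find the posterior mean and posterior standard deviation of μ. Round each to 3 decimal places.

With known σ, the Normal prior is conjugate. Weight on the data is w = (n/σ²)/(n/σ² + 1/τ₀²) = 0.0443101/(0.0443101+0.00037500) = 0.99161.
Posterior mean = w·x̄ + (1−w)·μ₀ = 0.99161·418.2 + 0.0083920·544.43 = 419.259. Posterior variance = 1/(0.0443101+0.00037500) = 22.3788, so SD = 4.731.

Posterior mean ≈ 419.259; posterior SD ≈ 4.731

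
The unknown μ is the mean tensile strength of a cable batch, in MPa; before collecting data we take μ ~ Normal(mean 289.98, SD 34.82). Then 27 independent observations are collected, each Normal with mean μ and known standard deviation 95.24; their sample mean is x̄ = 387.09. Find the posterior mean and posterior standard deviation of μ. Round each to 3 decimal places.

With known σ, the Normal prior is conjugate. Weight on the data is w = (n/σ²)/(n/σ² + 1/τ₀²) = 0.00297663/(0.00297663+0.00082479) = 0.78303.
Posterior mean = w·x̄ + (1−w)·μ₀ = 0.78303·387.09 + 0.21697·289.98 = 366.020. Posterior variance = 1/(0.00297663+0.00082479) = 263.060, so SD = 16.219.

Posterior mean ≈ 366.020; posterior SD ≈ 16.219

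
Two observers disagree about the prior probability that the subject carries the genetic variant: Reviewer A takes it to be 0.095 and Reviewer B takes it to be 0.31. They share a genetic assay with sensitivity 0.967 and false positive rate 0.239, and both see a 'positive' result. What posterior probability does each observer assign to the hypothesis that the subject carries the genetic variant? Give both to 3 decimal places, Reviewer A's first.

Reviewer A: 0.298; Reviewer B: 0.645

The likelihood ratio for a 'positive' result is 0.967/0.239 = 4.0460.
Reviewer A: prior odds 0.095/0.905 = 0.10497; posterior odds 0.42472; posterior probability 0.298.
Reviewer B: prior odds 0.31/0.69 = 0.44928; posterior odds 1.8178; posterior probability 0.645.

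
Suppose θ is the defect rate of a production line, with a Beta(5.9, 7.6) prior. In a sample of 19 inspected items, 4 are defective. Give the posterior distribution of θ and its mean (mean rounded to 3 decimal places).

Posterior: Beta(9.9, 22.6); mean ≈ 0.305

Observing 4 successes and 15 failures updates Beta(5.9, 7.6) by adding the success and failure counts to the two shape parameters: α = 5.9+4 = 9.9, β = 7.6+15 = 22.6.
Posterior mean = α/(α+β) = 9.9/32.5 = 0.305.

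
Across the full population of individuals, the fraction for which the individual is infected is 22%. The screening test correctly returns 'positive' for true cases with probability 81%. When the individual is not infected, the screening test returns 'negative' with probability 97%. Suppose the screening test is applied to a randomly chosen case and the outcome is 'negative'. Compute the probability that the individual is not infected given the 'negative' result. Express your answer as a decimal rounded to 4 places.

P(¬H | E) ≈ 0.9476

Let H be the event that the individual is infected. P(H) = 0.22, so P(¬H) = 0.78. With E the 'negative' result, P(E|H) = 0.19 and P(E|¬H) = 0.97.
P(E) = 0.19·0.22 + 0.97·0.78 = 0.041800 + 0.75660 = 0.79840.
By Bayes' theorem, P(H|E) = 0.041800 / 0.79840 = 0.0524. Hence P(¬H|E) = 1 − 0.0524 = 0.9476.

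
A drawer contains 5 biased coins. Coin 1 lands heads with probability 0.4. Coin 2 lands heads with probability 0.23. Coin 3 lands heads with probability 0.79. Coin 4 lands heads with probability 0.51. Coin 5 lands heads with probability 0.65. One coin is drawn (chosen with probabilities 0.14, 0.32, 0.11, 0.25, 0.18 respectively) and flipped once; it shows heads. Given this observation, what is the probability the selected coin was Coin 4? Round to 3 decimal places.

Posterior probability ≈ 0.277

P(heads|C1) = 0.4; P(heads|C2) = 0.23; P(heads|C3) = 0.79; P(heads|C4) = 0.51; P(heads|C5) = 0.65.
Prior × likelihood for each source: 0.14·0.4=0.05600, 0.32·0.23=0.07360, 0.11·0.79=0.08690, 0.25·0.51=0.1275, 0.18·0.65=0.1170. Summing gives P(heads) = 0.46100.
P(Coin 4 | heads) = 0.1275 / 0.46100 = 0.277.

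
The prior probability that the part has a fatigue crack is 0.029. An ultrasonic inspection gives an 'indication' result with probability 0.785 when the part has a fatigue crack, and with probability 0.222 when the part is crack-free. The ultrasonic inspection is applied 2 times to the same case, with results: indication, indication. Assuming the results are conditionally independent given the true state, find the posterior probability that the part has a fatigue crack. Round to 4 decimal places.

With H the event that the part has a fatigue crack, the joint likelihood of the observed sequence is P(data|H) = 0.785·0.785 = 0.61623 and P(data|¬H) = 0.222·0.222 = 0.049284.
Bayes: P(H|data) = 0.029·0.61623 / (0.029·0.61623 + 0.971·0.049284) = 0.017871/0.065725 = 0.2719.

Posterior P(H) ≈ 0.2719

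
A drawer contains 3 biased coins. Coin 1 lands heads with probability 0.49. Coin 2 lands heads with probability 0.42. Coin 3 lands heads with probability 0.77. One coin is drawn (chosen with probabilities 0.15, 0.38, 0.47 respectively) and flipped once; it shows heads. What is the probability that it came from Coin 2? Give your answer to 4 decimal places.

Posterior probability ≈ 0.2682

Tabulate prior·likelihood by source: [1] prior 0.15, lik 0.49, product 0.07350; [2] prior 0.38, lik 0.42, product 0.1596; [3] prior 0.47, lik 0.77, product 0.3619.
Normalizing constant = 0.59500; the posterior for Coin 2 is its product over the sum, 0.1596/0.59500 = 0.2682.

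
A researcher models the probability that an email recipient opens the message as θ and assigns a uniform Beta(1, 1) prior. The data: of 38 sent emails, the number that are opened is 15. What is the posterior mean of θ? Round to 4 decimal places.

Posterior mean ≈ 0.4000

The binomial likelihood is conjugate to the Beta prior: with 15 successes and 23 failures, the posterior is Beta(1+15, 1+23) = Beta(16, 24).
Posterior mean = α/(α+β) = 16/40 = 0.4000.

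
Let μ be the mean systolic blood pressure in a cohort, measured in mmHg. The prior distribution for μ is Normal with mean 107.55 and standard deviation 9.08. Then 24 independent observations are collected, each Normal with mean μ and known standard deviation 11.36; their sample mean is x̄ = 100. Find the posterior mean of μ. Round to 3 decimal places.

Posterior mean ≈ 100.462

With known σ, the Normal prior is conjugate. Weight on the data is w = (n/σ²)/(n/σ² + 1/τ₀²) = 0.185975/(0.185975+0.0121291) = 0.93877.
Posterior mean = w·x̄ + (1−w)·μ₀ = 0.93877·100 + 0.061226·107.55 = 100.462.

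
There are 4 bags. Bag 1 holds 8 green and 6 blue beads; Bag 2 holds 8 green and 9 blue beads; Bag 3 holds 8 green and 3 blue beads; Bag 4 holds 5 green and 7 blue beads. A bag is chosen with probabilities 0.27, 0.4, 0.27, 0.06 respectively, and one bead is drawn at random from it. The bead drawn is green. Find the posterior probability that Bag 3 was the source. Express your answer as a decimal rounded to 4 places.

Posterior probability ≈ 0.3482

P(green|Bag 1) = 0.5714; P(green|Bag 2) = 0.4706; P(green|Bag 3) = 0.7273; P(green|Bag 4) = 0.4167.
Prior × likelihood for each source: 0.27·0.5714=0.1543, 0.4·0.4706=0.1882, 0.27·0.7273=0.1964, 0.06·0.4167=0.02500. Summing gives P(green) = 0.56388.
P(Bag 3 | green) = 0.1964 / 0.56388 = 0.3482.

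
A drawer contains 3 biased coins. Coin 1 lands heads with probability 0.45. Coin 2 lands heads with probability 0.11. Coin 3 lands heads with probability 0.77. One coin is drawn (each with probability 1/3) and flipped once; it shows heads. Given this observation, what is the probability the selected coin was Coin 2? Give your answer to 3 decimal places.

Posterior probability ≈ 0.083

P(heads|C1) = 0.45; P(heads|C2) = 0.11; P(heads|C3) = 0.77.
Prior × likelihood for each source: 0.333333·0.45=0.1500, 0.333333·0.11=0.03667, 0.333333·0.77=0.2567. Summing gives P(heads) = 0.44333.
P(Coin 2 | heads) = 0.03667 / 0.44333 = 0.083.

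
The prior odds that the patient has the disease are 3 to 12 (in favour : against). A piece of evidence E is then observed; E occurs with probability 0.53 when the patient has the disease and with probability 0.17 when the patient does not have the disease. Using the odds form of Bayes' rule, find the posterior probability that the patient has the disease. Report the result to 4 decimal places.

Posterior probability ≈ 0.4380

Prior odds = 3/12 = 0.25000. In log-odds, ln(0.25000) = -1.3863.
Add log likelihood ratio: ln(3.1176) = 1.1371.
Posterior log-odds = -0.24922, so posterior odds = exp(-0.24922) = 0.77941. Converting, P(H|E) = 0.77941/1.7794 = 0.4380.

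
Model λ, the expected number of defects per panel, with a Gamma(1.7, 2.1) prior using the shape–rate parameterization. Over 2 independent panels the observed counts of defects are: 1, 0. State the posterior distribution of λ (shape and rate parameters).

Posterior: Gamma(shape=2.7, rate=4.1)

The Poisson likelihood adds the total count to the shape and the number of exposure periods to the rate. Here ∑xᵢ = 1 and n = 2, so shape 1.7→2.7 and rate 2.1→4.1.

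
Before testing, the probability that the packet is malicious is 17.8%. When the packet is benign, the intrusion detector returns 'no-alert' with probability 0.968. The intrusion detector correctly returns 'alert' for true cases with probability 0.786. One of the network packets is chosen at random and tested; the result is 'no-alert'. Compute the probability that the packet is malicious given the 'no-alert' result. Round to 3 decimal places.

P(H | E) ≈ 0.046

Let H be the event that the packet is malicious. P(H) = 0.178, so P(¬H) = 0.822. With E the 'no-alert' result, P(E|H) = 0.214 and P(E|¬H) = 0.968.
P(E) = 0.214·0.178 + 0.968·0.822 = 0.038092 + 0.79570 = 0.83379.
By Bayes' theorem, P(H|E) = 0.038092 / 0.83379 = 0.046.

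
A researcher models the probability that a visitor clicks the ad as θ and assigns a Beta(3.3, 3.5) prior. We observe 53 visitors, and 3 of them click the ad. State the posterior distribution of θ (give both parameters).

Posterior: Beta(6.3, 53.5)

The binomial likelihood is conjugate to the Beta prior: with 3 successes and 50 failures, the posterior is Beta(3.3+3, 3.5+50) = Beta(6.3, 53.5).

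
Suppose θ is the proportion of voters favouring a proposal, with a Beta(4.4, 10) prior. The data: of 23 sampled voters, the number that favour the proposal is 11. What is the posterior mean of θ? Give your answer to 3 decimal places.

Posterior mean ≈ 0.412

Observing 11 successes and 12 failures updates Beta(4.4, 10) by adding the success and failure counts to the two shape parameters: α = 4.4+11 = 15.4, β = 10+12 = 22.
Posterior mean = α/(α+β) = 15.4/37.4 = 0.412.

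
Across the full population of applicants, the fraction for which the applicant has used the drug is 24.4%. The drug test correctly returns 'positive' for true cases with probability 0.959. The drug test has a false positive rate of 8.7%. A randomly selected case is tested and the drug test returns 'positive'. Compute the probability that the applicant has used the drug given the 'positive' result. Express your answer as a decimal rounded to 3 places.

P(H | E) ≈ 0.781

Write H for 'the applicant has used the drug'. Prior odds H:¬H = 0.244/0.756 = 0.32275. For the 'positive' outcome, the likelihood ratio is 0.959/0.087 = 11.023.
Posterior odds = 0.32275 × 11.023 = 3.5577, so P(H|E) = 3.5577/(1+3.5577) = 0.781.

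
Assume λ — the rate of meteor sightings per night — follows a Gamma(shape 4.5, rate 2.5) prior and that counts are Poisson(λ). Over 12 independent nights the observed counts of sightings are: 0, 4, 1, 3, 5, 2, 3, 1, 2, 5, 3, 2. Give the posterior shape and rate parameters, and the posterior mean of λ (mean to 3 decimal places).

Posterior: Gamma(shape=35.5, rate=14.5); mean ≈ 2.448

Total count ∑xᵢ = 31 over n = 12 nights.
Gamma is conjugate to the Poisson likelihood: posterior is Gamma(shape = 4.5+31 = 35.5, rate = 2.5+12 = 14.5).
E[λ | data] = 35.5/14.5 = 2.448.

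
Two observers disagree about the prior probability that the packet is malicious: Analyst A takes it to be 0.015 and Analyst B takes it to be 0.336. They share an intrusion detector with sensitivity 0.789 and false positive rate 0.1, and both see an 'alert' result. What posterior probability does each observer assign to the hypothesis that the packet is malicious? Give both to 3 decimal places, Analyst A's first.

P('+'|H) = 0.789, P('+'|¬H) = 0.1.
Analyst A: numerator 0.789·0.015 = 0.011835; evidence = 0.011835+0.1·0.985 = 0.11034; posterior = 0.107.
Analyst B: numerator 0.789·0.336 = 0.26510; evidence = 0.26510+0.1·0.664 = 0.33150; posterior = 0.800.

Analyst A: 0.107; Analyst B: 0.800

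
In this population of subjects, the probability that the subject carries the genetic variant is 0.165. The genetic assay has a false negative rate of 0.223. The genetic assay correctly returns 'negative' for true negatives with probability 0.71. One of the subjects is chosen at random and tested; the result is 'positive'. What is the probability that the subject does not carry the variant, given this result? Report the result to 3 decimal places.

P(¬H | E) ≈ 0.654

Let H be the event that the subject carries the genetic variant. P(H) = 0.165, so P(¬H) = 0.835. With E the 'positive' result, P(E|H) = 0.777 and P(E|¬H) = 0.29.
P(E) = 0.777·0.165 + 0.29·0.835 = 0.12821 + 0.24215 = 0.37035.
By Bayes' theorem, P(H|E) = 0.12821 / 0.37035 = 0.346. Hence P(¬H|E) = 1 − 0.346 = 0.654.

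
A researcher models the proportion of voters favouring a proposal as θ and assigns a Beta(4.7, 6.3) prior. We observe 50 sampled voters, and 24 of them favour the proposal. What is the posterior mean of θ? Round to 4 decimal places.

Observing 24 successes and 26 failures updates Beta(4.7, 6.3) by adding the success and failure counts to the two shape parameters: α = 4.7+24 = 28.7, β = 6.3+26 = 32.3.
Posterior mean = α/(α+β) = 28.7/61 = 0.4705.

Posterior mean ≈ 0.4705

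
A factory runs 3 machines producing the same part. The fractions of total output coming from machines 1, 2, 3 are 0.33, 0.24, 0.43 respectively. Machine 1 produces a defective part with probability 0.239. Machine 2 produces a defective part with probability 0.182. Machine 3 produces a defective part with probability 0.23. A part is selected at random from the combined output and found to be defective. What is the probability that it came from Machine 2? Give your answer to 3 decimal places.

P(defective|M1) = 0.239; P(defective|M2) = 0.182; P(defective|M3) = 0.23.
Prior × likelihood for each source: 0.33·0.239=0.07887, 0.24·0.182=0.04368, 0.43·0.23=0.09890. Summing gives P(defective) = 0.22145.
P(Machine 2 | defective) = 0.04368 / 0.22145 = 0.197.

Posterior probability ≈ 0.197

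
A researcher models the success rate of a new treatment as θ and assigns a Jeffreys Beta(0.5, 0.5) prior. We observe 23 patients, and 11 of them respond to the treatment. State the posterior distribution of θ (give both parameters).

Observing 11 successes and 12 failures updates Beta(0.5, 0.5) by adding the success and failure counts to the two shape parameters: α = 0.5+11 = 11.5, β = 0.5+12 = 12.5.

Posterior: Beta(11.5, 12.5)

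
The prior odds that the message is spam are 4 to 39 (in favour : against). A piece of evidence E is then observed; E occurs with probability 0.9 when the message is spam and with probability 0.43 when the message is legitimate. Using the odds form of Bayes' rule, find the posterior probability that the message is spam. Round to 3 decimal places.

Posterior probability ≈ 0.177

Prior odds = 4/39 = 0.10256.
Likelihood ratio for E = 0.9/0.43 = 2.0930.
Posterior odds = prior odds × LR = 0.21467.
Posterior probability = odds/(1+odds) = 0.21467/1.2147 = 0.177.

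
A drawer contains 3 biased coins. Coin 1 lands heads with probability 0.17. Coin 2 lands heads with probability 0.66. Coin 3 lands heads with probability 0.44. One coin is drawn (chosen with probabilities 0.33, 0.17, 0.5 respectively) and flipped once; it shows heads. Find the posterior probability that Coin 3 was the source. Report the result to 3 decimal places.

Posterior probability ≈ 0.567

P(heads|C1) = 0.17; P(heads|C2) = 0.66; P(heads|C3) = 0.44.
Prior × likelihood for each source: 0.33·0.17=0.05610, 0.17·0.66=0.1122, 0.5·0.44=0.2200. Summing gives P(heads) = 0.38830.
P(Coin 3 | heads) = 0.2200 / 0.38830 = 0.567.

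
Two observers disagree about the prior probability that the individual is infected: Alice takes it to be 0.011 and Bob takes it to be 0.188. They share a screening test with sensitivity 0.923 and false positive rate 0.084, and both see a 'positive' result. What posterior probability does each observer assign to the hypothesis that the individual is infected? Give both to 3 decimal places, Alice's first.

The likelihood ratio for a 'positive' result is 0.923/0.084 = 10.988.
Alice: prior odds 0.011/0.989 = 0.011122; posterior odds 0.12221; posterior probability 0.109.
Bob: prior odds 0.188/0.812 = 0.23153; posterior odds 2.5440; posterior probability 0.718.

Alice: 0.109; Bob: 0.718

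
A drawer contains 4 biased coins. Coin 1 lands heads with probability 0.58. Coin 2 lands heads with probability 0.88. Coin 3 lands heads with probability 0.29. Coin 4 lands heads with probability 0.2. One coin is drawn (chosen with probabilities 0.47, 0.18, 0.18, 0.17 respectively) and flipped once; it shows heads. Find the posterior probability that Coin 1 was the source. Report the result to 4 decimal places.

P(heads|C1) = 0.58; P(heads|C2) = 0.88; P(heads|C3) = 0.29; P(heads|C4) = 0.2.
Prior × likelihood for each source: 0.47·0.58=0.2726, 0.18·0.88=0.1584, 0.18·0.29=0.05220, 0.17·0.2=0.03400. Summing gives P(heads) = 0.51720.
P(Coin 1 | heads) = 0.2726 / 0.51720 = 0.5271.

Posterior probability ≈ 0.5271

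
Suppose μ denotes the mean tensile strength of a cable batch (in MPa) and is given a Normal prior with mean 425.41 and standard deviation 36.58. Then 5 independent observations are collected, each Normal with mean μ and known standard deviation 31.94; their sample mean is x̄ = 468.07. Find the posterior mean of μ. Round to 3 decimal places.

Prior precision 1/τ₀² = 1/36.58² = 0.00074733; data precision n/σ² = 5/31.94² = 0.00490117.
Posterior precision = 0.00074733 + 0.00490117 = 0.00564850.
Posterior mean = (0.00074733·425.41 + 0.00490117·468.07) / 0.00564850 = 462.426.

Posterior mean ≈ 462.426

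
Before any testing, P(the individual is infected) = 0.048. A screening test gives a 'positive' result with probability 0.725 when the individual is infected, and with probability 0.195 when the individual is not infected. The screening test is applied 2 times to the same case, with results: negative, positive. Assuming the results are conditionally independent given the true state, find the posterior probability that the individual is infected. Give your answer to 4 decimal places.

Let H be the event that the individual is infected; start with P(H) = 0.048. P('positive'|H) = 0.725, P('positive'|¬H) = 0.195.
Update on result 1 ('negative'): P(H) ← 0.275·0.0480 / (0.275·0.0480 + 0.805·0.9520) = 0.013200/0.77956 = 0.0169.
Update on result 2 ('positive'): P(H) ← 0.725·0.0169 / (0.725·0.0169 + 0.195·0.9831) = 0.012276/0.20397 = 0.0602.

Posterior P(H) ≈ 0.0602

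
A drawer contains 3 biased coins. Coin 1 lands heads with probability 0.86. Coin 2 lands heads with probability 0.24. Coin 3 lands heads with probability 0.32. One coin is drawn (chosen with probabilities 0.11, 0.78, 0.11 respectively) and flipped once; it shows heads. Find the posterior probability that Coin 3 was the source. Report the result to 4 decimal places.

Tabulate prior·likelihood by source: [1] prior 0.11, lik 0.86, product 0.09460; [2] prior 0.78, lik 0.24, product 0.1872; [3] prior 0.11, lik 0.32, product 0.03520.
Normalizing constant = 0.31700; the posterior for Coin 3 is its product over the sum, 0.03520/0.31700 = 0.1110.

Posterior probability ≈ 0.1110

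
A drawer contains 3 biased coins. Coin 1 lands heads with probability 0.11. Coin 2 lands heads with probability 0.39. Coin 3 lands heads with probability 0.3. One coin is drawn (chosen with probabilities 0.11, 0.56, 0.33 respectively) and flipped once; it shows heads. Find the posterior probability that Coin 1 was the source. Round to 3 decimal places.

Tabulate prior·likelihood by source: [1] prior 0.11, lik 0.11, product 0.01210; [2] prior 0.56, lik 0.39, product 0.2184; [3] prior 0.33, lik 0.3, product 0.09900.
Normalizing constant = 0.32950; the posterior for Coin 1 is its product over the sum, 0.01210/0.32950 = 0.037.

Posterior probability ≈ 0.037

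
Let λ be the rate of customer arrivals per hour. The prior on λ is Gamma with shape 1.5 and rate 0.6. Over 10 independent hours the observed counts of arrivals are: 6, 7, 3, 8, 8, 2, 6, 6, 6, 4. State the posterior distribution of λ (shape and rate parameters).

Posterior: Gamma(shape=57.5, rate=10.6)

The Poisson likelihood adds the total count to the shape and the number of exposure periods to the rate. Here ∑xᵢ = 56 and n = 10, so shape 1.5→57.5 and rate 0.6→10.6.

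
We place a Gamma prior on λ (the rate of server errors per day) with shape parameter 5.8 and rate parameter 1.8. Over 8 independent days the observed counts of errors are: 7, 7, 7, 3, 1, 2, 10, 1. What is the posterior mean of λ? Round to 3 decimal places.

Total count ∑xᵢ = 38 over n = 8 days.
Gamma is conjugate to the Poisson likelihood: posterior is Gamma(shape = 5.8+38 = 43.8, rate = 1.8+8 = 9.8).
E[λ | data] = 43.8/9.8 = 4.469.

Posterior mean ≈ 4.469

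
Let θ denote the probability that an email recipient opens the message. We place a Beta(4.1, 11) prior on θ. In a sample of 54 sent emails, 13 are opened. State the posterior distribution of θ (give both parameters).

Posterior: Beta(17.1, 52)

The binomial likelihood is conjugate to the Beta prior: with 13 successes and 41 failures, the posterior is Beta(4.1+13, 11+41) = Beta(17.1, 52).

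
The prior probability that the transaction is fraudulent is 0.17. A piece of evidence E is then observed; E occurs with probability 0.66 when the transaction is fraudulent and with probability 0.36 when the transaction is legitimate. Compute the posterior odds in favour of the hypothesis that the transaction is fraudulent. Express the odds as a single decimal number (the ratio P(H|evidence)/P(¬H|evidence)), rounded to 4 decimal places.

Posterior odds ≈ 0.3755

Prior odds = 0.17/(1−0.17) = 0.20482.
Likelihood ratio for E = 0.66/0.36 = 1.8333.
Posterior odds = prior odds × LR = 0.37550.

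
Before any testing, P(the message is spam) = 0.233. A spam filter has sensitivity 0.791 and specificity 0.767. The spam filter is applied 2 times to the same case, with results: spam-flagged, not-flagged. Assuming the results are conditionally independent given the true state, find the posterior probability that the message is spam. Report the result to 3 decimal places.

With H the event that the message is spam, the joint likelihood of the observed sequence is P(data|H) = 0.791·0.209 = 0.16532 and P(data|¬H) = 0.233·0.767 = 0.17871.
Bayes: P(H|data) = 0.233·0.16532 / (0.233·0.16532 + 0.767·0.17871) = 0.038519/0.17559 = 0.2194.

Posterior P(H) ≈ 0.219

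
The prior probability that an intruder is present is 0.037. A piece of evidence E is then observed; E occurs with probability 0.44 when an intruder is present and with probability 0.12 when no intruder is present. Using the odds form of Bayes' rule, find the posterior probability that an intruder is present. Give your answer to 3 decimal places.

Posterior probability ≈ 0.123

Prior odds = 0.037/(1−0.037) = 0.038422.
Likelihood ratio for E = 0.44/0.12 = 3.6667.
Posterior odds = prior odds × LR = 0.14088.
Posterior probability = odds/(1+odds) = 0.14088/1.1409 = 0.123.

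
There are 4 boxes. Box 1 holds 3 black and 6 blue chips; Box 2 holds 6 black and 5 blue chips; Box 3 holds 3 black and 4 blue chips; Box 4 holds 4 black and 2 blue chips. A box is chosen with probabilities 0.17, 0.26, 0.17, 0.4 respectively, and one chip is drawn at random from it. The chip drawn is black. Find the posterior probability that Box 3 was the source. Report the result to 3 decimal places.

P(black|Box 1) = 0.3333; P(black|Box 2) = 0.5455; P(black|Box 3) = 0.4286; P(black|Box 4) = 0.6667.
Prior × likelihood for each source: 0.17·0.3333=0.05667, 0.26·0.5455=0.1418, 0.17·0.4286=0.07286, 0.4·0.6667=0.2667. Summing gives P(black) = 0.53801.
P(Box 3 | black) = 0.07286 / 0.53801 = 0.135.

Posterior probability ≈ 0.135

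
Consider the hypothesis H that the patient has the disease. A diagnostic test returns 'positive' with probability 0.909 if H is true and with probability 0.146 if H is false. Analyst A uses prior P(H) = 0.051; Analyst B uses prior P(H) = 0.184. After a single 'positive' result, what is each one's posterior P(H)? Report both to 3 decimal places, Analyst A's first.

Analyst A: 0.251; Analyst B: 0.584

The likelihood ratio for a 'positive' result is 0.909/0.146 = 6.2260.
Analyst A: prior odds 0.051/0.949 = 0.053741; posterior odds 0.33459; posterior probability 0.251.
Analyst B: prior odds 0.184/0.816 = 0.22549; posterior odds 1.4039; posterior probability 0.584.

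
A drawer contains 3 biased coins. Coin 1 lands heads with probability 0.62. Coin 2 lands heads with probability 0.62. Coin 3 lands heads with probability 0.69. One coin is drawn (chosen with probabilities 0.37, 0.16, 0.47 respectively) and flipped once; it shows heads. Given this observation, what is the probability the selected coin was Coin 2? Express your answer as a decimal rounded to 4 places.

Posterior probability ≈ 0.1519

Tabulate prior·likelihood by source: [1] prior 0.37, lik 0.62, product 0.2294; [2] prior 0.16, lik 0.62, product 0.09920; [3] prior 0.47, lik 0.69, product 0.3243.
Normalizing constant = 0.65290; the posterior for Coin 2 is its product over the sum, 0.09920/0.65290 = 0.1519.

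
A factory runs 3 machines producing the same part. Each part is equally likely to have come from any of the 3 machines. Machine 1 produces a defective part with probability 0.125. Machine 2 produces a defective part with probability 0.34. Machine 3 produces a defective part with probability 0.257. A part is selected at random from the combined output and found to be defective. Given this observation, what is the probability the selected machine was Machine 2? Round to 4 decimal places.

Posterior probability ≈ 0.4709

P(defective|M1) = 0.125; P(defective|M2) = 0.34; P(defective|M3) = 0.257.
Prior × likelihood for each source: 0.333333·0.125=0.04167, 0.333333·0.34=0.1133, 0.333333·0.257=0.08567. Summing gives P(defective) = 0.24067.
P(Machine 2 | defective) = 0.1133 / 0.24067 = 0.4709.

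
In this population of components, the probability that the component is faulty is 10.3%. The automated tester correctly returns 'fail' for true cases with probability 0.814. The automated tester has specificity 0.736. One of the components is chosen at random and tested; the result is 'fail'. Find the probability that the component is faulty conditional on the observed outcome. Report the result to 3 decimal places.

Let H be the event that the component is faulty. P(H) = 0.103, so P(¬H) = 0.897. With E the 'fail' result, P(E|H) = 0.814 and P(E|¬H) = 0.264.
P(E) = 0.814·0.103 + 0.264·0.897 = 0.083842 + 0.23681 = 0.32065.
By Bayes' theorem, P(H|E) = 0.083842 / 0.32065 = 0.261.

P(H | E) ≈ 0.261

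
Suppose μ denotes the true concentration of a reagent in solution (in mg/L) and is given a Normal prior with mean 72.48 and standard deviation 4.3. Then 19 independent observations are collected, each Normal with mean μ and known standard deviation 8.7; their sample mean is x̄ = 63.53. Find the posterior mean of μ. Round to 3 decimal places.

Posterior mean ≈ 65.116

With known σ, the Normal prior is conjugate. Weight on the data is w = (n/σ²)/(n/σ² + 1/τ₀²) = 0.251024/(0.251024+0.0540833) = 0.82274.
Posterior mean = w·x̄ + (1−w)·μ₀ = 0.82274·63.53 + 0.17726·72.48 = 65.116.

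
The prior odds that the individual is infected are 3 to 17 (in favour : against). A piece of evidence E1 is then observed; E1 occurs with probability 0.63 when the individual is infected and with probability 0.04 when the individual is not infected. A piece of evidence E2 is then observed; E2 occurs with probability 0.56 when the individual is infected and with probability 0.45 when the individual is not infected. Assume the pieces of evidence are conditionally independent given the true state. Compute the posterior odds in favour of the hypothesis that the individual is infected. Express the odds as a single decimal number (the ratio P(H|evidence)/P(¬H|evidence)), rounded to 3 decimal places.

Prior odds = 3/17 = 0.17647.
Likelihood ratio for E1 = 0.63/0.04 = 15.750.
Likelihood ratio for E2 = 0.56/0.45 = 1.2444.
Posterior odds = prior odds × LR₁ × LR₂ = 3.4588.

Posterior odds ≈ 3.459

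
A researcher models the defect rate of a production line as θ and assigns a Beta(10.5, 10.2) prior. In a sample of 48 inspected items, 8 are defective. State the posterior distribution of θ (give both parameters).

Posterior: Beta(18.5, 50.2)

The binomial likelihood is conjugate to the Beta prior: with 8 successes and 40 failures, the posterior is Beta(10.5+8, 10.2+40) = Beta(18.5, 50.2).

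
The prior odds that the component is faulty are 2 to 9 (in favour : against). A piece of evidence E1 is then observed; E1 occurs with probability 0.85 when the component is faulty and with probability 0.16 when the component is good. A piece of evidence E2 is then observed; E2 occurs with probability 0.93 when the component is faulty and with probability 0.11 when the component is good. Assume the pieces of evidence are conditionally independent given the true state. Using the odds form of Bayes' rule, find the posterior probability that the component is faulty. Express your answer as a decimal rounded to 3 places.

Prior odds = 2/9 = 0.22222. In log-odds, ln(0.22222) = -1.5041.
Add log likelihood ratios: ln(5.3125) + ln(8.4545) = 3.8048.
Posterior log-odds = 2.3007, so posterior odds = exp(2.3007) = 9.9811. Converting, P(H|E) = 9.9811/10.981 = 0.909.

Posterior probability ≈ 0.909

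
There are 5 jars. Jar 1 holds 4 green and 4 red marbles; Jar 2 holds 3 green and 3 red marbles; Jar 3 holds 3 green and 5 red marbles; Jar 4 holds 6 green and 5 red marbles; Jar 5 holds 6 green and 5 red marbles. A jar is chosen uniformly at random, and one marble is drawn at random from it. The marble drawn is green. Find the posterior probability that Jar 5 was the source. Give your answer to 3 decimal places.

Posterior probability ≈ 0.221

P(green|Jar 1) = 0.5; P(green|Jar 2) = 0.5; P(green|Jar 3) = 0.375; P(green|Jar 4) = 0.5455; P(green|Jar 5) = 0.5455.
Prior × likelihood for each source: 0.2·0.5=0.1000, 0.2·0.5=0.1000, 0.2·0.375=0.07500, 0.2·0.5455=0.1091, 0.2·0.5455=0.1091. Summing gives P(green) = 0.49318.
P(Jar 5 | green) = 0.1091 / 0.49318 = 0.221.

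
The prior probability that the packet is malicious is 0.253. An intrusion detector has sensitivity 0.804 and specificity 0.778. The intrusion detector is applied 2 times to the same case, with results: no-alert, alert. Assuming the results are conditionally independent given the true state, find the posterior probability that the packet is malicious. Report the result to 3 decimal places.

Posterior P(H) ≈ 0.236

With H the event that the packet is malicious, the joint likelihood of the observed sequence is P(data|H) = 0.196·0.804 = 0.15758 and P(data|¬H) = 0.778·0.222 = 0.17272.
Bayes: P(H|data) = 0.253·0.15758 / (0.253·0.15758 + 0.747·0.17272) = 0.039869/0.16889 = 0.2361.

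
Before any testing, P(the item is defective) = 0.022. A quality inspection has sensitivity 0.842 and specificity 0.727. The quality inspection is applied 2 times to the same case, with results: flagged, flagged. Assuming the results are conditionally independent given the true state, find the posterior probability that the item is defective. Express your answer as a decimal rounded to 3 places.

With H the event that the item is defective, the joint likelihood of the observed sequence is P(data|H) = 0.842·0.842 = 0.70896 and P(data|¬H) = 0.273·0.273 = 0.074529.
Bayes: P(H|data) = 0.022·0.70896 / (0.022·0.70896 + 0.978·0.074529) = 0.015597/0.088487 = 0.1763.

Posterior P(H) ≈ 0.176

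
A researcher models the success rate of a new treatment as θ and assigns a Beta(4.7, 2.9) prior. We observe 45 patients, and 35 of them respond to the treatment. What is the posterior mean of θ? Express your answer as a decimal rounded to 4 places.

Posterior mean ≈ 0.7548

The binomial likelihood is conjugate to the Beta prior: with 35 successes and 10 failures, the posterior is Beta(4.7+35, 2.9+10) = Beta(39.7, 12.9).
E[θ | data] = 39.7/(39.7+12.9) = 0.7548.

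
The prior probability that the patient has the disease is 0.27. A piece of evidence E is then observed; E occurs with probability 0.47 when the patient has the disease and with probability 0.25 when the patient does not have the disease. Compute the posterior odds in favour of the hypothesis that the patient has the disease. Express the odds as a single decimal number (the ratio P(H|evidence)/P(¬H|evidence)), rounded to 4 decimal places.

Prior odds = 0.27/(1−0.27) = 0.36986. In log-odds, ln(0.36986) = -0.99462.
Add log likelihood ratio: ln(1.8800) = 0.63127.
Posterior log-odds = -0.36335, so posterior odds = exp(-0.36335) = 0.69534.

Posterior odds ≈ 0.6953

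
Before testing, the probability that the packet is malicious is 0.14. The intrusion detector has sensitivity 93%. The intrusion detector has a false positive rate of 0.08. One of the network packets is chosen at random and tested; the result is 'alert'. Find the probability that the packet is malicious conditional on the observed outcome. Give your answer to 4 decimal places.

P(H | E) ≈ 0.6543

Write H for 'the packet is malicious'. Prior odds H:¬H = 0.14/0.86 = 0.16279. For the 'alert' outcome, the likelihood ratio is 0.93/0.08 = 11.625.
Posterior odds = 0.16279 × 11.625 = 1.8924, so P(H|E) = 1.8924/(1+1.8924) = 0.6543.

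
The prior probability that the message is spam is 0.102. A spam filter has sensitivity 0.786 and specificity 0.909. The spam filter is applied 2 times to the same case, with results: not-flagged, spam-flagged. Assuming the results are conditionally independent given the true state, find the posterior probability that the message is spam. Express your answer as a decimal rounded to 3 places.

Let H be the event that the message is spam; start with P(H) = 0.102. P('spam-flagged'|H) = 0.786, P('spam-flagged'|¬H) = 0.091.
Update on result 1 ('not-flagged'): P(H) ← 0.214·0.1020 / (0.214·0.1020 + 0.909·0.8980) = 0.021828/0.83811 = 0.0260.
Update on result 2 ('spam-flagged'): P(H) ← 0.786·0.0260 / (0.786·0.0260 + 0.091·0.9740) = 0.020471/0.10910 = 0.1876.

Posterior P(H) ≈ 0.188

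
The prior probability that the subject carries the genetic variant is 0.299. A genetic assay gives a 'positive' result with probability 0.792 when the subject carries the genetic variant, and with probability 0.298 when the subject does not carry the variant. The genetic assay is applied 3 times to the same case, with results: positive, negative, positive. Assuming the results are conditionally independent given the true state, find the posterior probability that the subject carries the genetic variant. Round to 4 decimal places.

Posterior P(H) ≈ 0.4716

With H the event that the subject carries the genetic variant, the joint likelihood of the observed sequence is P(data|H) = 0.792·0.208·0.792 = 0.13047 and P(data|¬H) = 0.298·0.702·0.298 = 0.062340.
Bayes: P(H|data) = 0.299·0.13047 / (0.299·0.13047 + 0.701·0.062340) = 0.039011/0.082711 = 0.4716.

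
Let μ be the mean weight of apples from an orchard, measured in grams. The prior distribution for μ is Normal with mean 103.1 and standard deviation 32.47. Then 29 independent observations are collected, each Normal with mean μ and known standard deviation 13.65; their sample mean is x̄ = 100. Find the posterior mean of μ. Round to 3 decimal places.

Prior precision 1/τ₀² = 1/32.47² = 0.00094850; data precision n/σ² = 29/13.65² = 0.155644.
Posterior precision = 0.00094850 + 0.155644 = 0.156593.
Posterior mean = (0.00094850·103.1 + 0.155644·100) / 0.156593 = 100.019.

Posterior mean ≈ 100.019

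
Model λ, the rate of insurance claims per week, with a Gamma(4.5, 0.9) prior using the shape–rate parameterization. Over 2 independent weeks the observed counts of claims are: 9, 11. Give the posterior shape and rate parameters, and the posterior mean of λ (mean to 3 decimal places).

Posterior: Gamma(shape=24.5, rate=2.9); mean ≈ 8.448

The Poisson likelihood adds the total count to the shape and the number of exposure periods to the rate. Here ∑xᵢ = 20 and n = 2, so shape 4.5→24.5 and rate 0.9→2.9.
Posterior mean = shape/rate = 24.5/2.9 = 8.448.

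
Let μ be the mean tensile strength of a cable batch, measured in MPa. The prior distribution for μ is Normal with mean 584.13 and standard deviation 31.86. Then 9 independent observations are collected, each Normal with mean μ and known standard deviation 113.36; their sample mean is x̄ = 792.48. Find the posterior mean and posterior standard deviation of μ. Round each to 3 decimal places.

Posterior mean ≈ 670.703; posterior SD ≈ 24.357

With known σ, the Normal prior is conjugate. Weight on the data is w = (n/σ²)/(n/σ² + 1/τ₀²) = 0.00070036/(0.00070036+0.00098516) = 0.41552.
Posterior mean = w·x̄ + (1−w)·μ₀ = 0.41552·792.48 + 0.58448·584.13 = 670.703. Posterior variance = 1/(0.00070036+0.00098516) = 593.287, so SD = 24.357.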